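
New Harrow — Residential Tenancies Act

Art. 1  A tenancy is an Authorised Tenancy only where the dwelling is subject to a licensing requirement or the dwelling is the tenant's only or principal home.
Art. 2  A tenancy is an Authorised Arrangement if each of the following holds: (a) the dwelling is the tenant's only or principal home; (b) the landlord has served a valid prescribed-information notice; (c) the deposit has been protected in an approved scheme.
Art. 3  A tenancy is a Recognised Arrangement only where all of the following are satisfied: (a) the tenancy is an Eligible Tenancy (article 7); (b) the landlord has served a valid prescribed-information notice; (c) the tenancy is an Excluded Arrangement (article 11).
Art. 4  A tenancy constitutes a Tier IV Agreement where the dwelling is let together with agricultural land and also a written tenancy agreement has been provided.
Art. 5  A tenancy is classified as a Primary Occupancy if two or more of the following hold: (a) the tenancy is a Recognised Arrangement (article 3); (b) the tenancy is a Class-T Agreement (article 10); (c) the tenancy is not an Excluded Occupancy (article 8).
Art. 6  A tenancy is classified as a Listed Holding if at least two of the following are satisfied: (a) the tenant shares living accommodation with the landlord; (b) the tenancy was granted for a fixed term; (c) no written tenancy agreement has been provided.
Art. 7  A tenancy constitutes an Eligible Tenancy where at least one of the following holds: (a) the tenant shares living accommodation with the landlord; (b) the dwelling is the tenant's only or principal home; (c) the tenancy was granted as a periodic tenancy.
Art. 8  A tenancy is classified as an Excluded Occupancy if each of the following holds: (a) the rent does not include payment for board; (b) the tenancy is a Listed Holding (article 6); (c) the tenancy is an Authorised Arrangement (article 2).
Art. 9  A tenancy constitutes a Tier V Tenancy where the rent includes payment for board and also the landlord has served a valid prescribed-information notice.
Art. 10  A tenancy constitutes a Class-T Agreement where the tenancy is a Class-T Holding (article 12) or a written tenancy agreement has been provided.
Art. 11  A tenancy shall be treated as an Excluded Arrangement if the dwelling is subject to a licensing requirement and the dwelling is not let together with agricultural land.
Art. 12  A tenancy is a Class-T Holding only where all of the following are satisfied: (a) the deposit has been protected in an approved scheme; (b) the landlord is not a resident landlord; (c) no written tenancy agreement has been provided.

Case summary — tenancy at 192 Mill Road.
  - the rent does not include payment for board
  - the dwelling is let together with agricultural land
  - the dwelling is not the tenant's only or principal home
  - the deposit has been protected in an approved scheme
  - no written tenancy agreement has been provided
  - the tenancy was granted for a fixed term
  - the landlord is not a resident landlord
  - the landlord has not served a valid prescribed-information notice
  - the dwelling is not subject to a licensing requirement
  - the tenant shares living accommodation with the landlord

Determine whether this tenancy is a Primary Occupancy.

Yes

article 7 — Eligible Tenancy: [the tenant shares living accommodation with the landlord? yes] OR [the dwelling is the tenant's only or principal home? no] OR [the tenancy was granted as a periodic tenancy? no] → satisfied.
article 11 — Excluded Arrangement: [the dwelling is subject to a licensing requirement? no] AND [the dwelling is not let together with agricultural land? no] → not satisfied.
article 3 — Recognised Arrangement: [Eligible Tenancy (article 7)? yes] AND [the landlord has served a valid prescribed-information notice? no] AND [Excluded Arrangement (article 11)? no] → not satisfied.
article 12 — Class-T Holding: [the deposit has been protected in an approved scheme? yes] AND [the landlord is not a resident landlord? yes] AND [no written tenancy agreement has been provided? yes] → satisfied.
article 10 — Class-T Agreement: [Class-T Holding (article 12)? yes] OR [a written tenancy agreement has been provided? no] → satisfied.
article 6 — Listed Holding: the tenant shares living accommodation with the landlord? yes; the tenancy was granted for a fixed term? yes; no written tenancy agreement has been provided? yes — 3 of 3 hold (need ≥2) → satisfied.
article 2 — Authorised Arrangement: [the dwelling is the tenant's only or principal home? no] AND [the landlord has served a valid prescribed-information notice? no] AND [the deposit has been protected in an approved scheme? yes] → not satisfied.
article 8 — Excluded Occupancy: [the rent does not include payment for board? yes] AND [Listed Holding (article 6)? yes] AND [Authorised Arrangement (article 2)? no] → not satisfied.
article 5 — Primary Occupancy: Recognised Arrangement (article 3)? no; Class-T Agreement (article 10)? yes; not an Excluded Occupancy (article 8)? yes — 2 of 3 hold (need ≥2) → satisfied.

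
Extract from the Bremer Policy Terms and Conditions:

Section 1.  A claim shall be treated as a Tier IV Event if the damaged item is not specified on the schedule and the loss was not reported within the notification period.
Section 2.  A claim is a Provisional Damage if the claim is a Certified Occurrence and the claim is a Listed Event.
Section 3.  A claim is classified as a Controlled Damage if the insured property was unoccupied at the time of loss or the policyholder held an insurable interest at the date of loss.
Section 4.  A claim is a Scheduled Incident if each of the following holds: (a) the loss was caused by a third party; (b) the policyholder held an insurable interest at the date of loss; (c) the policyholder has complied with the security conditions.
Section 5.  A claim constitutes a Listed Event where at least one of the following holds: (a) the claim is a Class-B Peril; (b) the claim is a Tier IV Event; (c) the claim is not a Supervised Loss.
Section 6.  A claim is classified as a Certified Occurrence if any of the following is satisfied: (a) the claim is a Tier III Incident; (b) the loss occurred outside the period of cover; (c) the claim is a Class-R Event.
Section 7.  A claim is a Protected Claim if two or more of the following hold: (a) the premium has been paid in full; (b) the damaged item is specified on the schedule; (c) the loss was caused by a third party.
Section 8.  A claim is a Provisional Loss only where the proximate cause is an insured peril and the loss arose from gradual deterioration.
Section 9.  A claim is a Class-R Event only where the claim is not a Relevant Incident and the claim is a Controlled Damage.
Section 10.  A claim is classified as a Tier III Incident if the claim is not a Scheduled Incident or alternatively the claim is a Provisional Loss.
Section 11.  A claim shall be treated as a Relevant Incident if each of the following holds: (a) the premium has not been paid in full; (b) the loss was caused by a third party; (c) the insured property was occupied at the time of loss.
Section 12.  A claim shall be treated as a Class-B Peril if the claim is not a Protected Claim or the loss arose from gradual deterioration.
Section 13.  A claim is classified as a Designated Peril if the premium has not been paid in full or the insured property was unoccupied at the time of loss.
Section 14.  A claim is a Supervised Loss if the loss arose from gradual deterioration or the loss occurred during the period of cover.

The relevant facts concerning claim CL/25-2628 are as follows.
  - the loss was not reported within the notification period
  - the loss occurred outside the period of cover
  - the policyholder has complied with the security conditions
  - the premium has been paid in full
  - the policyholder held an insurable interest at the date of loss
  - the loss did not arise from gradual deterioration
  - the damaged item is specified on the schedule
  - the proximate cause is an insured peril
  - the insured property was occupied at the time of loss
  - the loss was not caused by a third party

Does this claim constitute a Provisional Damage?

section 4 — Scheduled Incident: [the loss was caused by a third party? no] AND [the policyholder held an insurable interest at the date of loss? yes] AND [the policyholder has complied with the security conditions? yes] → not satisfied.
section 8 — Provisional Loss: [the proximate cause is an insured peril? yes] AND [the loss arose from gradual deterioration? no] → not satisfied.
section 10 — Tier III Incident: [not a Scheduled Incident (section 4)? yes] OR [Provisional Loss (section 8)? no] → satisfied.
section 11 — Relevant Incident: [the premium has not been paid in full? no] AND [the loss was caused by a third party? no] AND [the insured property was occupied at the time of loss? yes] → not satisfied.
section 3 — Controlled Damage: [the insured property was unoccupied at the time of loss? no] OR [the policyholder held an insurable interest at the date of loss? yes] → satisfied.
section 9 — Class-R Event: [not a Relevant Incident (section 11)? yes] AND [Controlled Damage (section 3)? yes] → satisfied.
section 6 — Certified Occurrence: [Tier III Incident (section 10)? yes] OR [the loss occurred outside the period of cover? yes] OR [Class-R Event (section 9)? yes] → satisfied.
section 7 — Protected Claim: the premium has been paid in full? yes; the damaged item is specified on the schedule? yes; the loss was caused by a third party? no — 2 of 3 hold (need ≥2) → satisfied.
section 12 — Class-B Peril: [not a Protected Claim (section 7)? no] OR [the loss arose from gradual deterioration? no] → not satisfied.
section 1 — Tier IV Event: [the damaged item is not specified on the schedule? no] AND [the loss was not reported within the notification period? yes] → not satisfied.
section 14 — Supervised Loss: [the loss arose from gradual deterioration? no] OR [the loss occurred during the period of cover? no] → not satisfied.
section 5 — Listed Event: [Class-B Peril (section 12)? no] OR [Tier IV Event (section 1)? no] OR [not a Supervised Loss (section 14)? yes] → satisfied.
section 2 — Provisional Damage: [Certified Occurrence (section 6)? yes] AND [Listed Event (section 5)? yes] → satisfied.

Yes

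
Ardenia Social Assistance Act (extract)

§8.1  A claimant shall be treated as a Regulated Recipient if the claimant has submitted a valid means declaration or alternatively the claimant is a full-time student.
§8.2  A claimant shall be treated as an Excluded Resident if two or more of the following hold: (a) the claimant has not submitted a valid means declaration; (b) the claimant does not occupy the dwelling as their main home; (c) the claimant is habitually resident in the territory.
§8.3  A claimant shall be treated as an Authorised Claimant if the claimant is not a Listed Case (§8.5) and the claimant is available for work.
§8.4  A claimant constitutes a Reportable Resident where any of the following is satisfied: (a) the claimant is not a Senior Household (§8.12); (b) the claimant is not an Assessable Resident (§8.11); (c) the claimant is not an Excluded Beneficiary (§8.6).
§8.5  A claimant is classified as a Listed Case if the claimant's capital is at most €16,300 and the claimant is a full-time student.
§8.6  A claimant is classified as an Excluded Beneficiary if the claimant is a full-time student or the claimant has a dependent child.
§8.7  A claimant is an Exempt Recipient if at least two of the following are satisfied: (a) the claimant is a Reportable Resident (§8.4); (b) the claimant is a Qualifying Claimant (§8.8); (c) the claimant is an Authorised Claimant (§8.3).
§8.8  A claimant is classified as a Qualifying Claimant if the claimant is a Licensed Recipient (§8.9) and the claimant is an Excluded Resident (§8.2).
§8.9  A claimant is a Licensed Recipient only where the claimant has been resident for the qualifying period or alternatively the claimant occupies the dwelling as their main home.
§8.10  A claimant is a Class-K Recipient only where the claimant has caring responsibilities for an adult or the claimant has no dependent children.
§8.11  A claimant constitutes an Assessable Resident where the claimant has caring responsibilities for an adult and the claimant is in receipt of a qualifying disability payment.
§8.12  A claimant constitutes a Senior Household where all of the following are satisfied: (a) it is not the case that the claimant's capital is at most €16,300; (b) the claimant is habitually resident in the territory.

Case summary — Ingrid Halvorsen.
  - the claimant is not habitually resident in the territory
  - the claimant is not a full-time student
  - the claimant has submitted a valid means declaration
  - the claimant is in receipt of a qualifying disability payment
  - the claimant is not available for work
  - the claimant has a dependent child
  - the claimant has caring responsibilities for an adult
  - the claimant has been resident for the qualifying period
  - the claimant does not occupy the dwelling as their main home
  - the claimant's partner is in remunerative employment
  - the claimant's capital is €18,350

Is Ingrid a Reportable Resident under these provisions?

Yes

§8.12 — Senior Household: [claimant's capital: €18,350 ≤ €16,300? no, so negated condition yes] AND [the claimant is habitually resident in the territory? no] → not satisfied.
§8.11 — Assessable Resident: [the claimant has caring responsibilities for an adult? yes] AND [the claimant is in receipt of a qualifying disability payment? yes] → satisfied.
§8.6 — Excluded Beneficiary: [the claimant is a full-time student? no] OR [the claimant has a dependent child? yes] → satisfied.
§8.4 — Reportable Resident: [not a Senior Household (§8.12)? yes] OR [not an Assessable Resident (§8.11)? no] OR [not an Excluded Beneficiary (§8.6)? no] → satisfied.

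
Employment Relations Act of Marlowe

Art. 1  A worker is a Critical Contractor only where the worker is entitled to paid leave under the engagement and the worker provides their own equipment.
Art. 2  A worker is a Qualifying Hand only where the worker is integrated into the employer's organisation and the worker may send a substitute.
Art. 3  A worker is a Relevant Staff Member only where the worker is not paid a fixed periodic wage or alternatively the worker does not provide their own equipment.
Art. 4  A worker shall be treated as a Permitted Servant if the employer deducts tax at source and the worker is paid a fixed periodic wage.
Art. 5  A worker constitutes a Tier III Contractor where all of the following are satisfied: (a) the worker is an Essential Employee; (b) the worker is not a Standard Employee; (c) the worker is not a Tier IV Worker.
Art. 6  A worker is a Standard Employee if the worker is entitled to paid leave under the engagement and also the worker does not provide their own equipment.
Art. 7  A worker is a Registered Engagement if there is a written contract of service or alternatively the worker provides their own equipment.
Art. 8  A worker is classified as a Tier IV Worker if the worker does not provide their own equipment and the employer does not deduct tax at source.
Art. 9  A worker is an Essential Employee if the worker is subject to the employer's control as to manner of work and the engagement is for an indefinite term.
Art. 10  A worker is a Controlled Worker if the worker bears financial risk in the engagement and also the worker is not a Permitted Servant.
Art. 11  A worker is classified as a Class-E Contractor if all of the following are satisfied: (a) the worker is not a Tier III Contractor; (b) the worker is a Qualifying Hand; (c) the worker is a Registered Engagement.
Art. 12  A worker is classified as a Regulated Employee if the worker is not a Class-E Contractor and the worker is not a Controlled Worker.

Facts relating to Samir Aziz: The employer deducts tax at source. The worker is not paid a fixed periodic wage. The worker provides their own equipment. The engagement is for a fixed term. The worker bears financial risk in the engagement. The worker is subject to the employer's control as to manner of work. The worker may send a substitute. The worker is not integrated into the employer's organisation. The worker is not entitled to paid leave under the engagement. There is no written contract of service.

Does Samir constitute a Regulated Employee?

article 9 — Essential Employee: [the worker is subject to the employer's control as to manner of work? yes] AND [the engagement is for an indefinite term? no] → not satisfied.
article 6 — Standard Employee: [the worker is entitled to paid leave under the engagement? no] AND [the worker does not provide their own equipment? no] → not satisfied.
article 8 — Tier IV Worker: [the worker does not provide their own equipment? no] AND [the employer does not deduct tax at source? no] → not satisfied.
article 5 — Tier III Contractor: [Essential Employee (article 9)? no] AND [not a Standard Employee (article 6)? yes] AND [not a Tier IV Worker (article 8)? yes] → not satisfied.
article 2 — Qualifying Hand: [the worker is integrated into the employer's organisation? no] AND [the worker may send a substitute? yes] → not satisfied.
article 7 — Registered Engagement: [there is a written contract of service? no] OR [the worker provides their own equipment? yes] → satisfied.
article 11 — Class-E Contractor: [not a Tier III Contractor (article 5)? yes] AND [Qualifying Hand (article 2)? no] AND [Registered Engagement (article 7)? yes] → not satisfied.
article 4 — Permitted Servant: [the employer deducts tax at source? yes] AND [the worker is paid a fixed periodic wage? no] → not satisfied.
article 10 — Controlled Worker: [the worker bears financial risk in the engagement? yes] AND [not a Permitted Servant (article 4)? yes] → satisfied.
article 12 — Regulated Employee: [not a Class-E Contractor (article 11)? yes] AND [not a Controlled Worker (article 10)? no] → not satisfied.

No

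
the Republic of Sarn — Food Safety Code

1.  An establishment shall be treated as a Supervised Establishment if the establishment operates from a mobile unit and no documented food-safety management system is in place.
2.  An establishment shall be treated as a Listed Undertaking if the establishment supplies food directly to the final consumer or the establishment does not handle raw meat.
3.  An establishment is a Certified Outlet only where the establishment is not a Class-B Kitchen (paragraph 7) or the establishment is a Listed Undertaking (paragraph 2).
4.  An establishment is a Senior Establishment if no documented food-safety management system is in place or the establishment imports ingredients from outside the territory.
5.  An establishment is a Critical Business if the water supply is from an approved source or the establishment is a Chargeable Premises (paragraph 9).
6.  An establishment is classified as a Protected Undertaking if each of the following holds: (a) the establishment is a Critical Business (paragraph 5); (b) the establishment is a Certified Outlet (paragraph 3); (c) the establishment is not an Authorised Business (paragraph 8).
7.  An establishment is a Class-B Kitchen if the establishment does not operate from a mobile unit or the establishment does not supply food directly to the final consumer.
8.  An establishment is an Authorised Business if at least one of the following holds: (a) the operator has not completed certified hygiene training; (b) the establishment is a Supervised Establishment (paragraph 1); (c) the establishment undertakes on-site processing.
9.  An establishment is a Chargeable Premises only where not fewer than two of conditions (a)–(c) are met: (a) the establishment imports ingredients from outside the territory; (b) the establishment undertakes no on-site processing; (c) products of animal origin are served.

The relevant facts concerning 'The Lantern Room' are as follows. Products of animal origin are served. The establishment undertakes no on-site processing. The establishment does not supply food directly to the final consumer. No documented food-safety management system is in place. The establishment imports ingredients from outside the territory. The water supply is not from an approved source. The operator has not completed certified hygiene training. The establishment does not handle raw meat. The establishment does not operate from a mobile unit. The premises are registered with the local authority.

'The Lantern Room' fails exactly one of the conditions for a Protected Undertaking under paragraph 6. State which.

paragraph 9 — Chargeable Premises: the establishment imports ingredients from outside the territory? yes; the establishment undertakes no on-site processing? yes; products of animal origin are served? yes — 3 of 3 hold (need ≥2) → satisfied.
paragraph 5 — Critical Business: [the water supply is from an approved source? no] OR [Chargeable Premises (paragraph 9)? yes] → satisfied.
paragraph 7 — Class-B Kitchen: [the establishment does not operate from a mobile unit? yes] OR [the establishment does not supply food directly to the final consumer? yes] → satisfied.
paragraph 2 — Listed Undertaking: [the establishment supplies food directly to the final consumer? no] OR [the establishment does not handle raw meat? yes] → satisfied.
paragraph 3 — Certified Outlet: [not a Class-B Kitchen (paragraph 7)? no] OR [Listed Undertaking (paragraph 2)? yes] → satisfied.
paragraph 1 — Supervised Establishment: [the establishment operates from a mobile unit? no] AND [no documented food-safety management system is in place? yes] → not satisfied.
paragraph 8 — Authorised Business: [the operator has not completed certified hygiene training? yes] OR [Supervised Establishment (paragraph 1)? no] OR [the establishment undertakes on-site processing? no] → satisfied.
paragraph 6 — Protected Undertaking: [Critical Business (paragraph 5)? yes] AND [Certified Outlet (paragraph 3)? yes] AND [not an Authorised Business (paragraph 8)? no] → not satisfied.

Authorised Business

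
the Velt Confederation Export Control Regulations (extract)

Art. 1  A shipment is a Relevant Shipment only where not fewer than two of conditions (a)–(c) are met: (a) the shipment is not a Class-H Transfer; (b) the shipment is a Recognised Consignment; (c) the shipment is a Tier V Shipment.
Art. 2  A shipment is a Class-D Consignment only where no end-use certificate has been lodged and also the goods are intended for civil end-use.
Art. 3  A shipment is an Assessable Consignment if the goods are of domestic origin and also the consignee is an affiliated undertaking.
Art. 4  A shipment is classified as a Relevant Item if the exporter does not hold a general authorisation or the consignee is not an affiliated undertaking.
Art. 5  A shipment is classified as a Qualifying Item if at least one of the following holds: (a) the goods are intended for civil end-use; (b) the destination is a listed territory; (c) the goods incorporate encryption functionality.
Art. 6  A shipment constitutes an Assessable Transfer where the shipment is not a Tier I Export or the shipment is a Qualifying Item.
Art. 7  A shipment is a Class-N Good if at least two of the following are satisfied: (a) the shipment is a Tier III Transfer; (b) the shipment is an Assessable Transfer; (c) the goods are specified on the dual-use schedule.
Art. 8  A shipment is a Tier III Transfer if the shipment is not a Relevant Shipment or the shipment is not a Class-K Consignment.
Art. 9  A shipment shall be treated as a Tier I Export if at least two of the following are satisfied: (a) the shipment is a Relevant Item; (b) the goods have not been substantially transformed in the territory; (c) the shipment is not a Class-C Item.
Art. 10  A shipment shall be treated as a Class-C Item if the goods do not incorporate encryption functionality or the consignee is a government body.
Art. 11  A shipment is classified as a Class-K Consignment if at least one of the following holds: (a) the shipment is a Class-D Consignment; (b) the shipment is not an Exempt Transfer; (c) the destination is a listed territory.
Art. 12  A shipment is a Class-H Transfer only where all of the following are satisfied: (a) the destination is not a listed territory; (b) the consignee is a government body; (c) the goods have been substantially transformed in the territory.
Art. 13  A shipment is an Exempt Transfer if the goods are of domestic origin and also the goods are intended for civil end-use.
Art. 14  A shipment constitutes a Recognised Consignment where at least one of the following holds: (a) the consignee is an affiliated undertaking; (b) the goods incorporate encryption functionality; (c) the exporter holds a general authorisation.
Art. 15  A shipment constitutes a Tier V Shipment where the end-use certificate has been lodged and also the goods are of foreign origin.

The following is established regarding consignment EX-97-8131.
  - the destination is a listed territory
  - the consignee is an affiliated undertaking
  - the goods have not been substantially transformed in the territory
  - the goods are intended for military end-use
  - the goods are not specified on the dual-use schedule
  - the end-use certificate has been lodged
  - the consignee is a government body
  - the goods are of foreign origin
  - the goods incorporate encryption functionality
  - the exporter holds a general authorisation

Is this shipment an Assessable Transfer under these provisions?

Under article 4: the exporter does not hold a general authorisation? no; or the consignee is not an affiliated undertaking? no. So the shipment is not a Relevant Item.
Under article 10: the goods do not incorporate encryption functionality? no; or the consignee is a government body? yes. So the shipment is a Class-C Item.
Under article 9: Relevant Item (article 4)? no; the goods have not been substantially transformed in the territory? yes; not a Class-C Item (article 10)? no — 1 of 3 hold (need ≥2) → not satisfied.
Under article 5: the goods are intended for civil end-use? no; or the destination is a listed territory? yes; or the goods incorporate encryption functionality? yes. So the shipment is a Qualifying Item.
Under article 6: not a Tier I Export (article 9)? yes; or Qualifying Item (article 5)? yes. So the shipment is an Assessable Transfer.

Yes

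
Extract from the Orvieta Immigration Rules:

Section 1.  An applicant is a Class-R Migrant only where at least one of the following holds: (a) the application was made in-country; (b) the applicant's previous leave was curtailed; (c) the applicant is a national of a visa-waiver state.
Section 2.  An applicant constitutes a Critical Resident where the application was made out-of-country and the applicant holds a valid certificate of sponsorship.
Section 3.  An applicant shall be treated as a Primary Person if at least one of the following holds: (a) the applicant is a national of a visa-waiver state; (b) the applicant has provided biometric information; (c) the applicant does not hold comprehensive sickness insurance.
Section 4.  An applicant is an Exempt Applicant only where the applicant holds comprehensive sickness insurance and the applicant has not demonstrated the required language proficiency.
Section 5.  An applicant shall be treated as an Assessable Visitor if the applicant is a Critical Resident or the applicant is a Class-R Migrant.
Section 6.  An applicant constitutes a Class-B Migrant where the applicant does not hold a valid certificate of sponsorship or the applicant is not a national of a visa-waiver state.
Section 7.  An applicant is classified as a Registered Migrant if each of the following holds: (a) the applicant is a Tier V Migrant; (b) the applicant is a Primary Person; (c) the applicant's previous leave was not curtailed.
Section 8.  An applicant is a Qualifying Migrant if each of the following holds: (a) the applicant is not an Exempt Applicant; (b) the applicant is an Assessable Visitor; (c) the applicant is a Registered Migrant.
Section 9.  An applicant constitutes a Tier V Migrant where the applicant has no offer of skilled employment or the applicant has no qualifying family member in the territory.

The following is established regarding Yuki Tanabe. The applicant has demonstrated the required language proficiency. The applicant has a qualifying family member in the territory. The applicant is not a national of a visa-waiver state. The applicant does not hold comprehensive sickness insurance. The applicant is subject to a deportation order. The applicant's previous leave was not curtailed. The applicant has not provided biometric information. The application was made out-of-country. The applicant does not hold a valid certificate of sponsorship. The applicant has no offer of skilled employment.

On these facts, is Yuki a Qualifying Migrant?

No

section 4 — Exempt Applicant: [the applicant holds comprehensive sickness insurance? no] AND [the applicant has not demonstrated the required language proficiency? no] → not satisfied.
section 2 — Critical Resident: [the application was made out-of-country? yes] AND [the applicant holds a valid certificate of sponsorship? no] → not satisfied.
section 1 — Class-R Migrant: [the application was made in-country? no] OR [the applicant's previous leave was curtailed? no] OR [the applicant is a national of a visa-waiver state? no] → not satisfied.
section 5 — Assessable Visitor: [Critical Resident (section 2)? no] OR [Class-R Migrant (section 1)? no] → not satisfied.
section 9 — Tier V Migrant: [the applicant has no offer of skilled employment? yes] OR [the applicant has no qualifying family member in the territory? no] → satisfied.
section 3 — Primary Person: [the applicant is a national of a visa-waiver state? no] OR [the applicant has provided biometric information? no] OR [the applicant does not hold comprehensive sickness insurance? yes] → satisfied.
section 7 — Registered Migrant: [Tier V Migrant (section 9)? yes] AND [Primary Person (section 3)? yes] AND [the applicant's previous leave was not curtailed? yes] → satisfied.
section 8 — Qualifying Migrant: [not an Exempt Applicant (section 4)? yes] AND [Assessable Visitor (section 5)? no] AND [Registered Migrant (section 7)? yes] → not satisfied.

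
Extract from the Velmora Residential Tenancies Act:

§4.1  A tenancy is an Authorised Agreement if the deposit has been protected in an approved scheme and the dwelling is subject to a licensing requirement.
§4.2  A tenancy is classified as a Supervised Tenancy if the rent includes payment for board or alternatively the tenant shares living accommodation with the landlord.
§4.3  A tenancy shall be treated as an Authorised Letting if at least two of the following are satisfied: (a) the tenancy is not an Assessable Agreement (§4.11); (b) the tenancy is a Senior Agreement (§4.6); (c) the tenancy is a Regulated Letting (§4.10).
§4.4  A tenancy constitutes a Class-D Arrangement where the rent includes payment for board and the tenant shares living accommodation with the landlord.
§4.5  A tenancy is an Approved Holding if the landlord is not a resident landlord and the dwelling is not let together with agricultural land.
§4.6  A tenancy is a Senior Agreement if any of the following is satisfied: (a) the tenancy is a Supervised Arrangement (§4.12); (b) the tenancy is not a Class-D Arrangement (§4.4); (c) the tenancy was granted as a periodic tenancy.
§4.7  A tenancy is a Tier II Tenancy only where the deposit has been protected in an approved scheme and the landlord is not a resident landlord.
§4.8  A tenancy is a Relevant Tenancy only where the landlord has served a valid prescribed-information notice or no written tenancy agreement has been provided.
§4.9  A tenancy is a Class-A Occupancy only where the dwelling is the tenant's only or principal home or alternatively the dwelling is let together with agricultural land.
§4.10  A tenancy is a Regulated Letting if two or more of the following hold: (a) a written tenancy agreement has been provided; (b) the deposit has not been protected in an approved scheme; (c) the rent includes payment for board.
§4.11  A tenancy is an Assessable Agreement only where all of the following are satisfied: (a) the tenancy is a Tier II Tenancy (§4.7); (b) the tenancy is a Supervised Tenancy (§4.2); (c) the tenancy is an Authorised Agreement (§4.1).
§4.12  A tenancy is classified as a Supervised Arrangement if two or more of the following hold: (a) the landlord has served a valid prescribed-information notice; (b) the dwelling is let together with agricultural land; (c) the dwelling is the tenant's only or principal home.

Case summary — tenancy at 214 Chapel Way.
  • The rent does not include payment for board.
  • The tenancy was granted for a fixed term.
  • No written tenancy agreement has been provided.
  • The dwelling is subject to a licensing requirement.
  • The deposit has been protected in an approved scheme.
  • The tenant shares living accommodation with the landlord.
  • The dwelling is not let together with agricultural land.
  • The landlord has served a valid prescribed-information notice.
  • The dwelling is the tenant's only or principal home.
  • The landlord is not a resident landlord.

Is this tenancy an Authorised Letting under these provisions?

No

§4.7 — Tier II Tenancy: [the deposit has been protected in an approved scheme? yes] AND [the landlord is not a resident landlord? yes] → satisfied.
§4.2 — Supervised Tenancy: [the rent includes payment for board? no] OR [the tenant shares living accommodation with the landlord? yes] → satisfied.
§4.1 — Authorised Agreement: [the deposit has been protected in an approved scheme? yes] AND [the dwelling is subject to a licensing requirement? yes] → satisfied.
§4.11 — Assessable Agreement: [Tier II Tenancy (§4.7)? yes] AND [Supervised Tenancy (§4.2)? yes] AND [Authorised Agreement (§4.1)? yes] → satisfied.
§4.12 — Supervised Arrangement: the landlord has served a valid prescribed-information notice? yes; the dwelling is let together with agricultural land? no; the dwelling is the tenant's only or principal home? yes — 2 of 3 hold (need ≥2) → satisfied.
§4.4 — Class-D Arrangement: [the rent includes payment for board? no] AND [the tenant shares living accommodation with the landlord? yes] → not satisfied.
§4.6 — Senior Agreement: [Supervised Arrangement (§4.12)? yes] OR [not a Class-D Arrangement (§4.4)? yes] OR [the tenancy was granted as a periodic tenancy? no] → satisfied.
§4.10 — Regulated Letting: a written tenancy agreement has been provided? no; the deposit has not been protected in an approved scheme? no; the rent includes payment for board? no — 0 of 3 hold (need ≥2) → not satisfied.
§4.3 — Authorised Letting: not an Assessable Agreement (§4.11)? no; Senior Agreement (§4.6)? yes; Regulated Letting (§4.10)? no — 1 of 3 hold (need ≥2) → not satisfied.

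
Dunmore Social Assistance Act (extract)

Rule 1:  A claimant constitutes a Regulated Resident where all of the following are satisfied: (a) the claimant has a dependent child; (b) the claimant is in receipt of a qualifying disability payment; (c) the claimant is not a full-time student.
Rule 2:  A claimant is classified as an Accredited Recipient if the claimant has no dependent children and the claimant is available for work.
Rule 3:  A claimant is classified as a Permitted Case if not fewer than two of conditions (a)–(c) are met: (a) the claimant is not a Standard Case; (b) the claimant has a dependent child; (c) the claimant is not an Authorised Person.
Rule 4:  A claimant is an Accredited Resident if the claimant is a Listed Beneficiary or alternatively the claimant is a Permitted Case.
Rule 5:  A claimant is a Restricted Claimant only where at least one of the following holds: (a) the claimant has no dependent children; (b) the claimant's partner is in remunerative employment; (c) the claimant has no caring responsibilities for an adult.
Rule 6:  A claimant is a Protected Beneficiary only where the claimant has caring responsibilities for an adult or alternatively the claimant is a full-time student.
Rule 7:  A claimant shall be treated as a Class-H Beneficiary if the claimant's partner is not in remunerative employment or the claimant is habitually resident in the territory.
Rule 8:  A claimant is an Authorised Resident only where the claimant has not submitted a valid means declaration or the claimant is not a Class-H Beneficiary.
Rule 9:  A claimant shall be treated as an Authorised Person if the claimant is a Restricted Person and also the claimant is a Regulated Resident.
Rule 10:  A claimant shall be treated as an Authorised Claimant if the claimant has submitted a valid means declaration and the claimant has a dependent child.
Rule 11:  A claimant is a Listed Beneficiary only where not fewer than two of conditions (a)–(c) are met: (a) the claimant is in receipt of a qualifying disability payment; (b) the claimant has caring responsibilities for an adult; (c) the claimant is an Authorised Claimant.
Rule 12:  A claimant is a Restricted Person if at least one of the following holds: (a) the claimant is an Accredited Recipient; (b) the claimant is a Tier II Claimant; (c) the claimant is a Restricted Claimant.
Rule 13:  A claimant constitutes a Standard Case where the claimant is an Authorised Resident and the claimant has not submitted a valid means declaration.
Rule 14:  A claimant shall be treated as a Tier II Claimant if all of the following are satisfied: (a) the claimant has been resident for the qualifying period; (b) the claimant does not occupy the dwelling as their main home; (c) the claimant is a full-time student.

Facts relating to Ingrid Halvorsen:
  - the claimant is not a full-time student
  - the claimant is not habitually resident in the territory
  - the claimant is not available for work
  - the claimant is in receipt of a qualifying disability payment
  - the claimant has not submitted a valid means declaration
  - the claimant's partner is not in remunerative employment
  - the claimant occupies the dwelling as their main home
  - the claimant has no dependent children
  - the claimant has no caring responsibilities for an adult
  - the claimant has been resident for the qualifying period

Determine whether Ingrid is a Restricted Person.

Under rule 2: the claimant has no dependent children? yes; and the claimant is available for work? no. So the claimant is not an Accredited Recipient.
Under rule 14: the claimant has been resident for the qualifying period? yes; and the claimant does not occupy the dwelling as their main home? no; and the claimant is a full-time student? no. So the claimant is not a Tier II Claimant.
Under rule 5: the claimant has no dependent children? yes; or the claimant's partner is in remunerative employment? no; or the claimant has no caring responsibilities for an adult? yes. So the claimant is a Restricted Claimant.
Under rule 12: Accredited Recipient (rule 2)? no; or Tier II Claimant (rule 14)? no; or Restricted Claimant (rule 5)? yes. So the claimant is a Restricted Person.

Yes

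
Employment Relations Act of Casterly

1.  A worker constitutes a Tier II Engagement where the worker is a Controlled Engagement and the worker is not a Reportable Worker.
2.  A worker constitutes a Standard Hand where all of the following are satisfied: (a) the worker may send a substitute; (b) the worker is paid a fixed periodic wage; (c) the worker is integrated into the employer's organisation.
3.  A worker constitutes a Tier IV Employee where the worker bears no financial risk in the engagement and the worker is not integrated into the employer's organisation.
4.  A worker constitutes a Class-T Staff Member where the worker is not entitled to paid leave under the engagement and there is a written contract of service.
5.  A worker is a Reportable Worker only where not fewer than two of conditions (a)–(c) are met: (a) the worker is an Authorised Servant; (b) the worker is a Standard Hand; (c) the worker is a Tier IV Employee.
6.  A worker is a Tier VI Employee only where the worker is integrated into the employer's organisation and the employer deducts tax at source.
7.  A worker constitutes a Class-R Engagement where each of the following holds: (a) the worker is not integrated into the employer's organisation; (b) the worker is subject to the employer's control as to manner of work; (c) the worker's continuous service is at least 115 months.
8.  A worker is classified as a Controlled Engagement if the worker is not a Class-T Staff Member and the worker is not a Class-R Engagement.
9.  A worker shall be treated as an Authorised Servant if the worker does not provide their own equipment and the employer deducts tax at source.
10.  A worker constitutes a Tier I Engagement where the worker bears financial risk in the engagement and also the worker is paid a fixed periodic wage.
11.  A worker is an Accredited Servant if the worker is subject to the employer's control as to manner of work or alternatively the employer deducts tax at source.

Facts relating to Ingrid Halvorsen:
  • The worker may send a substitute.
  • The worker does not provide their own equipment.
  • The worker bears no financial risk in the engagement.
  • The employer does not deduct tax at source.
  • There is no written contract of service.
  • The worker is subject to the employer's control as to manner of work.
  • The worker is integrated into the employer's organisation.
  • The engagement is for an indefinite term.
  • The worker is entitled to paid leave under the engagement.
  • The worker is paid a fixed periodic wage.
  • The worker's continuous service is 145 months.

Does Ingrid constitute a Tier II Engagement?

Under paragraph 4: the worker is not entitled to paid leave under the engagement? no; and there is a written contract of service? no. So the worker is not a Class-T Staff Member.
Under paragraph 7: the worker is not integrated into the employer's organisation? no; and the worker is subject to the employer's control as to manner of work? yes; and worker's continuous service: 145 months ≥ 115 months? yes. So the worker is not a Class-R Engagement.
Under paragraph 8: not a Class-T Staff Member (paragraph 4)? yes; and not a Class-R Engagement (paragraph 7)? yes. So the worker is a Controlled Engagement.
Under paragraph 9: the worker does not provide their own equipment? yes; and the employer deducts tax at source? no. So the worker is not an Authorised Servant.
Under paragraph 2: the worker may send a substitute? yes; and the worker is paid a fixed periodic wage? yes; and the worker is integrated into the employer's organisation? yes. So the worker is a Standard Hand.
Under paragraph 3: the worker bears no financial risk in the engagement? yes; and the worker is not integrated into the employer's organisation? no. So the worker is not a Tier IV Employee.
Under paragraph 5: Authorised Servant (paragraph 9)? no; Standard Hand (paragraph 2)? yes; Tier IV Employee (paragraph 3)? no — 1 of 3 hold (need ≥2) → not satisfied.
Under paragraph 1: Controlled Engagement (paragraph 8)? yes; and not a Reportable Worker (paragraph 5)? yes. So the worker is a Tier II Engagement.

Yes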